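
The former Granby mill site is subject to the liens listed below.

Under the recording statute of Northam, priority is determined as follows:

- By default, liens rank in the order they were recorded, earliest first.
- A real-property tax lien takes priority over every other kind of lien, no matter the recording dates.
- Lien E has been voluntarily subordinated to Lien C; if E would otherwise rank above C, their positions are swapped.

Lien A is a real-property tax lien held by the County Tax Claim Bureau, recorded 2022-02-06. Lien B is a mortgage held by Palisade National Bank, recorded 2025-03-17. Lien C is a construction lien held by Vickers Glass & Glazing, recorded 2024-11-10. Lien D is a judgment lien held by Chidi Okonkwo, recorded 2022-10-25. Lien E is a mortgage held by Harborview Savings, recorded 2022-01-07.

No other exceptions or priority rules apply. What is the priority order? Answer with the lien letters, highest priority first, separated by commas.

A, as a real-property tax lien, has superpriority and ranks first.
Remaining liens by effective date: E (2022-01-07), D (2022-10-25), C (2024-11-10), B (2025-03-17).
Because E would otherwise rank above C, the subordination swaps them.

A, C, D, E, B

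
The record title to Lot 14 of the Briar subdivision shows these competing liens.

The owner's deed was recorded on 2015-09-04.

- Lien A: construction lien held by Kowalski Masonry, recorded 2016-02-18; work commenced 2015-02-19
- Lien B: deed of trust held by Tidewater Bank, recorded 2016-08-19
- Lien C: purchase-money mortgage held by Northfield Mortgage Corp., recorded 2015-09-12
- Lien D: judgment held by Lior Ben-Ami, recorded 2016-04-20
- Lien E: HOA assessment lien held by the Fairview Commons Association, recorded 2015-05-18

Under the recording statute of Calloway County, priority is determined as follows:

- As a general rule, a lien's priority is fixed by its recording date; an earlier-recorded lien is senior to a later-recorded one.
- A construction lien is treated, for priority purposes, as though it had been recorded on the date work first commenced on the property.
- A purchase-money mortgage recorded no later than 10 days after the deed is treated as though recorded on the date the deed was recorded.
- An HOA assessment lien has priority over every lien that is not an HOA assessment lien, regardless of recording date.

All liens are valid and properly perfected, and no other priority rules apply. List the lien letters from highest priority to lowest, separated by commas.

E, A, C, D, B

Effective dates: A is treated as recorded 2015-02-19, the work-commencement date; C relates back to the deed date 2015-09-04.
As an HOA assessment lien, E is senior to every other lien.
Among the remaining liens, by effective date: A (2015-02-19), C (2015-09-04), D (2016-04-20), B (2016-08-19).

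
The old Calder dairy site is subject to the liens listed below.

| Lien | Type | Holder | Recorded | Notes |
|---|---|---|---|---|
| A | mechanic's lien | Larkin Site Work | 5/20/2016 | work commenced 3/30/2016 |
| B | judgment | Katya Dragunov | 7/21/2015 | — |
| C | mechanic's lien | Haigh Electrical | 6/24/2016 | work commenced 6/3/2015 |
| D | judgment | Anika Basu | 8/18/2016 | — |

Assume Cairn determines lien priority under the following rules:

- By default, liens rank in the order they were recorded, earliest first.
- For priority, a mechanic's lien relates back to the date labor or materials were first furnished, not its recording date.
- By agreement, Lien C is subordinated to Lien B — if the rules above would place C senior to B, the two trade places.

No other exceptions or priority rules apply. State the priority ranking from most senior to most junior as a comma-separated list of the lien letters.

Effective dates after the stated exceptions: A is treated as recorded 3/30/2016, the work-commencement date; C's effective date is 6/3/2015, when work began.
Ordering by effective date: C (6/3/2015), B (7/21/2015), A (3/30/2016), D (8/18/2016).
C is senior to B before the subordination, so the two trade places.

B, C, A, D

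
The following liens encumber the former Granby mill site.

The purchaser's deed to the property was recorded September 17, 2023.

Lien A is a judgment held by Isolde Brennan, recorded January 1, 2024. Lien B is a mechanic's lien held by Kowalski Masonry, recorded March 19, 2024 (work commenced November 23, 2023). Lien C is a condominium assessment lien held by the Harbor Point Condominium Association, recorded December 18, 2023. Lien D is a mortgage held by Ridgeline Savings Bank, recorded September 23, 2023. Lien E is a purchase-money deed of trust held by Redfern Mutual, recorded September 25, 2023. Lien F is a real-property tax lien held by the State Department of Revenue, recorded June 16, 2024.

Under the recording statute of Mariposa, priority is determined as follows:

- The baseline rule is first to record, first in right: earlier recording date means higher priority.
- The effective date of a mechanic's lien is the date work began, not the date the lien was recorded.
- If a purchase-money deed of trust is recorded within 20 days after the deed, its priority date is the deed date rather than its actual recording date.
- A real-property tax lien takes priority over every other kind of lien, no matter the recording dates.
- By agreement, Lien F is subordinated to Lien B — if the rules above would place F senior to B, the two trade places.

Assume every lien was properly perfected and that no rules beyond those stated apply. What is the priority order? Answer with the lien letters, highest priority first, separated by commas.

B, E, D, F, C, A

Effective dates after the stated exceptions: B's effective date is November 23, 2023, when work began; E's effective date is the deed date, September 17, 2023.
F, as a real-property tax lien, has superpriority and ranks first.
The other liens, earliest effective date first: E (September 17, 2023), D (September 23, 2023), B (November 23, 2023), C (December 18, 2023), A (January 1, 2024).
The subordination applies — F was senior to B — so F and B swap.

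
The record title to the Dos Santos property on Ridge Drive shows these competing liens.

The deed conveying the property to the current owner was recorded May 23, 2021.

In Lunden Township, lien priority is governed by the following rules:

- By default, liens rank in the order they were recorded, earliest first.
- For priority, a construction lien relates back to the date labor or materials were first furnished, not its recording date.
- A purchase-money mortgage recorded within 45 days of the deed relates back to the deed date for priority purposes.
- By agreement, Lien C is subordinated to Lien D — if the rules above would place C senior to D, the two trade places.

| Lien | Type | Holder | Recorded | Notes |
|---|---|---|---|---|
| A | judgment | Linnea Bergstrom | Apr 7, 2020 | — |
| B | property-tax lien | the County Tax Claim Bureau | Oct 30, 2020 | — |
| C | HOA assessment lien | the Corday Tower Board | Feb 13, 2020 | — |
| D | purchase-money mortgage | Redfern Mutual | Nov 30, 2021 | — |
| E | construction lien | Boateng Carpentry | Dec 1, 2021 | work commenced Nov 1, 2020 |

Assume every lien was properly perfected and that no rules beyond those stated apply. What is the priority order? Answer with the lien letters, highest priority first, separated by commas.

D, A, B, E, C

Effective dates: D was recorded 191 days after the deed — beyond 45 days — so no relation-back applies; E's effective date is Nov 1, 2020, when work began.
Sorted by effective date: C (Feb 13, 2020), A (Apr 7, 2020), B (Oct 30, 2020), E (Nov 1, 2020), D (Nov 30, 2021).
The subordination applies — C was senior to D — so C and D swap.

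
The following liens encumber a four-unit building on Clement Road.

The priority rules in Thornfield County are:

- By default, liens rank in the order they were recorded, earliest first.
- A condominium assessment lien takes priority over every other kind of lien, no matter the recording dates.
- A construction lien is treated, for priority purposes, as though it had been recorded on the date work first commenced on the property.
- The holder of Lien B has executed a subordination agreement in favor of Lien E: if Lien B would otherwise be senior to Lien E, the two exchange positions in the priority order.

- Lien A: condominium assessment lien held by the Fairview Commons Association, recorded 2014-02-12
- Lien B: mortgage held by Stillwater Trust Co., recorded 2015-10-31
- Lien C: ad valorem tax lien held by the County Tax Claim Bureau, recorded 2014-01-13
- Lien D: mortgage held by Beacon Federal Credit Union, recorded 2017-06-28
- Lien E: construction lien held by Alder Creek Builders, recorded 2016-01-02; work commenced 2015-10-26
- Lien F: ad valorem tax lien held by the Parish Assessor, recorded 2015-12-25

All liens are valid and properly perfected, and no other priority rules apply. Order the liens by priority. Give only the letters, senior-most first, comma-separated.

Effective dates after the stated exceptions: E's effective date is 2015-10-26, when work began.
A is a condominium assessment lien and takes priority over every other lien.
Remaining liens by effective date: C (2014-01-13), E (2015-10-26), B (2015-10-31), F (2015-12-25), D (2017-06-28).
Since B is not senior to E, the subordination leaves the order unchanged.

A, C, E, B, F, D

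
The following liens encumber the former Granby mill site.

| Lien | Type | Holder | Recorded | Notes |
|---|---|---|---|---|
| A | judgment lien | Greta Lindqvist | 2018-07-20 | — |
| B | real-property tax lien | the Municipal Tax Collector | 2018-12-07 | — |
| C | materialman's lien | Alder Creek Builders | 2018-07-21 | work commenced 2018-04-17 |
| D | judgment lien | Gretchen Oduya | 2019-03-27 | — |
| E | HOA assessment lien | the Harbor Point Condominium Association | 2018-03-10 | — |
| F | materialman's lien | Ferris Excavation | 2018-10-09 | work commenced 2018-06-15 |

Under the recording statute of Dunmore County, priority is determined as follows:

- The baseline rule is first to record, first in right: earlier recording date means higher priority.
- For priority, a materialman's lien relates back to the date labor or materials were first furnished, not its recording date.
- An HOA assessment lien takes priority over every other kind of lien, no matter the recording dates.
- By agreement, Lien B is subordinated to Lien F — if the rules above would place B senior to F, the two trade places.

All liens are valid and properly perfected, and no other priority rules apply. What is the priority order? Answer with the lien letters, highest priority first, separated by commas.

E, C, F, A, B, D

Effective dates: C's effective date is 2018-04-17, when work began; F relates back to 2018-06-15 (work commenced).
E, as an HOA assessment lien, has superpriority and ranks first.
The other liens, earliest effective date first: C (2018-04-17), F (2018-06-15), A (2018-07-20), B (2018-12-07), D (2019-03-27).
Since B is not senior to F, the subordination leaves the order unchanged.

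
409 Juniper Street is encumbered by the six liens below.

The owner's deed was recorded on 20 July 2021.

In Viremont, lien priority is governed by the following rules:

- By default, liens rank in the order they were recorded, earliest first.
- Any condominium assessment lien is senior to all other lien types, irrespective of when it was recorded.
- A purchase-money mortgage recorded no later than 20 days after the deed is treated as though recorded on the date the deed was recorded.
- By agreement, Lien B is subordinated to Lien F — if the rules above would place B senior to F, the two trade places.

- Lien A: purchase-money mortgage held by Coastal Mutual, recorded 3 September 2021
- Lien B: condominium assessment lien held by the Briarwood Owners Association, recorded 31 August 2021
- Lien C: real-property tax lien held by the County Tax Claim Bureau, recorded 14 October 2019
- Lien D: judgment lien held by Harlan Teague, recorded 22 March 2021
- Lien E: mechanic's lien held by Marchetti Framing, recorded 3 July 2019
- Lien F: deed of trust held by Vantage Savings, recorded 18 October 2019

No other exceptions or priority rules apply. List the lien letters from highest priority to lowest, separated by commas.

Effective dates after the stated exceptions: A was recorded 45 days after the deed — beyond 20 days — so no relation-back applies.
B is a condominium assessment lien, so it outranks all other liens regardless of date.
Among the remaining liens, by effective date: E (3 July 2019), C (14 October 2019), F (18 October 2019), D (22 March 2021), A (3 September 2021).
Because B would otherwise rank above F, the subordination swaps them.

F, E, C, B, D, A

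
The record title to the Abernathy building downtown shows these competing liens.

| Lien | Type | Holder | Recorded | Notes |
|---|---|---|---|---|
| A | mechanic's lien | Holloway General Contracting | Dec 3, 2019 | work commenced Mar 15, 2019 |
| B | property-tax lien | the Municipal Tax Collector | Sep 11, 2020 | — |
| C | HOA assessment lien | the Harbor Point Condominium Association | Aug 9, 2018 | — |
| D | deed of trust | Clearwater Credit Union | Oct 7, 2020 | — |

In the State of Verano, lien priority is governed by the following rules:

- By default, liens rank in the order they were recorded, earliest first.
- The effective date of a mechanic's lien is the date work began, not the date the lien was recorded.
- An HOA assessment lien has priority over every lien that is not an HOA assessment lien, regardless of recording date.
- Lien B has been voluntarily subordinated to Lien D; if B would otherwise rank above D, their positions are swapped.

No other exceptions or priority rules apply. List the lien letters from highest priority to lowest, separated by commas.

C, A, D, B

First, effective dates: A is treated as recorded Mar 15, 2019, the work-commencement date.
As an HOA assessment lien, C is senior to every other lien.
The other liens, earliest effective date first: A (Mar 15, 2019), B (Sep 11, 2020), D (Oct 7, 2020).
B is senior to D before the subordination, so the two trade places.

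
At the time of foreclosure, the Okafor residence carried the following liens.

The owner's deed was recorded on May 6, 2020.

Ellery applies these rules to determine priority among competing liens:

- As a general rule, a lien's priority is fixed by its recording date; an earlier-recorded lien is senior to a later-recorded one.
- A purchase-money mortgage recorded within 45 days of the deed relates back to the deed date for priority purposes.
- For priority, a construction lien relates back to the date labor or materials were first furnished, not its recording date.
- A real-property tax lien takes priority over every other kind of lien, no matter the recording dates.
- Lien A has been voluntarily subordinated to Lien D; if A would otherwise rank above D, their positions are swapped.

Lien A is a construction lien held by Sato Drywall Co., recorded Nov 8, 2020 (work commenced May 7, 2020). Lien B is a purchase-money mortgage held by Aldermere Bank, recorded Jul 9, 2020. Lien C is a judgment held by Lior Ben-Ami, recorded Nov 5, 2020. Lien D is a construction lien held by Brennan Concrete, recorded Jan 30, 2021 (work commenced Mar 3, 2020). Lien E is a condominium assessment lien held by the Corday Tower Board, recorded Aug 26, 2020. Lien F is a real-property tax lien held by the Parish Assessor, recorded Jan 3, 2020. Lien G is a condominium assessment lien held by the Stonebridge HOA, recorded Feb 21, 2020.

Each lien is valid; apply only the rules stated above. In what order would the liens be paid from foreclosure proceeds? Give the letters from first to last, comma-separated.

Effective dates: A's effective date is May 7, 2020, when work began; B was recorded 64 days after the deed — beyond 45 days — so no relation-back applies; D's effective date is Mar 3, 2020, when work began.
As a real-property tax lien, F is senior to every other lien.
Remaining liens by effective date: G (Feb 21, 2020), D (Mar 3, 2020), A (May 7, 2020), B (Jul 9, 2020), E (Aug 26, 2020), C (Nov 5, 2020).
A is already junior to D, so the subordination agreement changes nothing.

F, G, D, A, B, E, C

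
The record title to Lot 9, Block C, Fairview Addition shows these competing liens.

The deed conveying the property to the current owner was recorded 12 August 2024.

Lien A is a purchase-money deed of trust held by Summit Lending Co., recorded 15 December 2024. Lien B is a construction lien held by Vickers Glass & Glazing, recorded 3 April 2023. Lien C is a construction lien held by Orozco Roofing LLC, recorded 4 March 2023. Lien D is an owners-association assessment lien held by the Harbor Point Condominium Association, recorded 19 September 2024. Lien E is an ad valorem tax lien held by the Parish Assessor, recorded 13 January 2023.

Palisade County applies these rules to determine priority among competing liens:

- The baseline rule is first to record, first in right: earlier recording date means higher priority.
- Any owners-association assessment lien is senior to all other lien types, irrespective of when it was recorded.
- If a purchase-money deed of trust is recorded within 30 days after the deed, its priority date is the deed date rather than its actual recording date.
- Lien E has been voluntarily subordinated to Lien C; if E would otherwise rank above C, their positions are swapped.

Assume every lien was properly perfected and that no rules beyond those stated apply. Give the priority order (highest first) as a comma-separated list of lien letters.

D, C, E, B, A

Adjusting effective dates: A missed the 30-day window (125 days after the deed), so its recording date stands.
D is an owners-association assessment lien and takes priority over every other lien.
The other liens, earliest effective date first: E (13 January 2023), C (4 March 2023), B (3 April 2023), A (15 December 2024).
Because E would otherwise rank above C, the subordination swaps them.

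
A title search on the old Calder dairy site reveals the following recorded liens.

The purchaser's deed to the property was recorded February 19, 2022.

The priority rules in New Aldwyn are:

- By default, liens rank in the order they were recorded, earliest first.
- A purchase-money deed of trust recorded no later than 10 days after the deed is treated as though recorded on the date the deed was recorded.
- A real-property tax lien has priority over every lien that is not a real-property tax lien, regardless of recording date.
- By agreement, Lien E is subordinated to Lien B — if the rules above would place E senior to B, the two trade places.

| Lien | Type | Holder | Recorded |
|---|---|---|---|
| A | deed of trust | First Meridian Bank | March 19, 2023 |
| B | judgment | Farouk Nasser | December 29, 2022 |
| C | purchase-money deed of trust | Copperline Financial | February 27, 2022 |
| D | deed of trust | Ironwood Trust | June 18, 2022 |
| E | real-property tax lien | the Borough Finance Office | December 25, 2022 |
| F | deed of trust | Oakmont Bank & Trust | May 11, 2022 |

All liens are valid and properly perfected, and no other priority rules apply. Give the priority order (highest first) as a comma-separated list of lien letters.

First, effective dates: C was recorded within the 10-day window, so its effective date is the deed date February 19, 2022.
As a real-property tax lien, E is senior to every other lien.
The other liens, earliest effective date first: C (February 19, 2022), F (May 11, 2022), D (June 18, 2022), B (December 29, 2022), A (March 19, 2023).
The subordination applies — E was senior to B — so E and B swap.

B, C, F, D, E, A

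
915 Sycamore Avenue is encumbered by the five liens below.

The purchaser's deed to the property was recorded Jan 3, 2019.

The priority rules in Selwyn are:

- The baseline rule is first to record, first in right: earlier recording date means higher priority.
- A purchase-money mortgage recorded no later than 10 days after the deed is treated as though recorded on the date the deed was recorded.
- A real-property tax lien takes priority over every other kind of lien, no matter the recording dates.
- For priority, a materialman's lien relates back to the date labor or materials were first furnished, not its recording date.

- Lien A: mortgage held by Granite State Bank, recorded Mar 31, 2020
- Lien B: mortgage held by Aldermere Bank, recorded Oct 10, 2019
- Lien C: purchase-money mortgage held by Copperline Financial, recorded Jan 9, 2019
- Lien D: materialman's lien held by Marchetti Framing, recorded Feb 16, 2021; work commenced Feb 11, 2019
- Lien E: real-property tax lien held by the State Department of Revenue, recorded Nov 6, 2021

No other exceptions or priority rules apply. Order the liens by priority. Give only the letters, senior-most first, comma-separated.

Adjusting effective dates: C's effective date is the deed date, Jan 3, 2019; D is treated as recorded Feb 11, 2019, the work-commencement date.
E is a real-property tax lien and takes priority over every other lien.
Remaining liens by effective date: C (Jan 3, 2019), D (Feb 11, 2019), B (Oct 10, 2019), A (Mar 31, 2020).

E, C, D, B, A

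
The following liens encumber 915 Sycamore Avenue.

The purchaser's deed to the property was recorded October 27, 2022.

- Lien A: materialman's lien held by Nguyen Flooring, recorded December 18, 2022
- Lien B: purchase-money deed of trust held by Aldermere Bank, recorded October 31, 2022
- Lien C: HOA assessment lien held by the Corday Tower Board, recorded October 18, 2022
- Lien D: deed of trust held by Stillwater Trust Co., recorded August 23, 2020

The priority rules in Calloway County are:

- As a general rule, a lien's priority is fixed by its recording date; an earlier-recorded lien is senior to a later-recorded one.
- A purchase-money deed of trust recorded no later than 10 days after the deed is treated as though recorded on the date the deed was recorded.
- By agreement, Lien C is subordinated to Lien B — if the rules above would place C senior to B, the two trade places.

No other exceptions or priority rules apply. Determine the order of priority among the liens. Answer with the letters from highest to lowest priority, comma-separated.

Effective dates after the stated exceptions: B relates back to the deed date October 27, 2022.
Sorted by effective date: D (August 23, 2020), C (October 18, 2022), B (October 27, 2022), A (December 18, 2022).
C is senior to B before the subordination, so the two trade places.

D, B, C, A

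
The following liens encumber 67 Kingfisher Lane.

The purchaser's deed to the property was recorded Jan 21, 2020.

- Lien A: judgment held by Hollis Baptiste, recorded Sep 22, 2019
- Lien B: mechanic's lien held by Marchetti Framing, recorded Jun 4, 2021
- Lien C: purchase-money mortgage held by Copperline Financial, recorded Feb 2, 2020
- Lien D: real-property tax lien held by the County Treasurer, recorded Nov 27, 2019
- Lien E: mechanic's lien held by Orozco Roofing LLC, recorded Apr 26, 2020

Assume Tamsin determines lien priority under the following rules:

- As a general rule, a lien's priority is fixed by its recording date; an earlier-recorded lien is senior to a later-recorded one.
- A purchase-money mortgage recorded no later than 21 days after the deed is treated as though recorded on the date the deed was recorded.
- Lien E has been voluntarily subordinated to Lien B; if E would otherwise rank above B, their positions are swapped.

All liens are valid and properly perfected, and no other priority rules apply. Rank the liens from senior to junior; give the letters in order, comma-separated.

Effective dates: C's effective date is the deed date, Jan 21, 2020.
By effective date: A (Sep 22, 2019), D (Nov 27, 2019), C (Jan 21, 2020), E (Apr 26, 2020), B (Jun 4, 2021).
E is senior to B before the subordination, so the two trade places.

A, D, C, B, E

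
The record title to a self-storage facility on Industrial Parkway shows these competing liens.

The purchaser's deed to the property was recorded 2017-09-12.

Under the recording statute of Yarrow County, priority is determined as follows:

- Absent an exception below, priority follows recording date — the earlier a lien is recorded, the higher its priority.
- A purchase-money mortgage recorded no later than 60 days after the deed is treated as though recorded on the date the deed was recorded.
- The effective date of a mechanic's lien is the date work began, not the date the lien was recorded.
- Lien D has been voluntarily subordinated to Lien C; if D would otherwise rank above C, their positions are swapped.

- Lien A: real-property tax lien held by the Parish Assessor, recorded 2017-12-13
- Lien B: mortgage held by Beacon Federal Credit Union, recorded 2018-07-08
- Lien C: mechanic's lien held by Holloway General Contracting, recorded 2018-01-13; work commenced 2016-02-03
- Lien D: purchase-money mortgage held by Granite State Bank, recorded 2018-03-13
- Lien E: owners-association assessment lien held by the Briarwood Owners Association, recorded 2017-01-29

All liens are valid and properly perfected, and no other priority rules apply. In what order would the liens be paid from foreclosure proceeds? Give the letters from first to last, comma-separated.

Adjusting effective dates: C's effective date is 2016-02-03, when work began; D was recorded 182 days after the deed — beyond 60 days — so no relation-back applies.
Sorted by effective date: C (2016-02-03), E (2017-01-29), A (2017-12-13), D (2018-03-13), B (2018-07-08).
D already ranks below C; the subordination has no effect.

C, E, A, D, B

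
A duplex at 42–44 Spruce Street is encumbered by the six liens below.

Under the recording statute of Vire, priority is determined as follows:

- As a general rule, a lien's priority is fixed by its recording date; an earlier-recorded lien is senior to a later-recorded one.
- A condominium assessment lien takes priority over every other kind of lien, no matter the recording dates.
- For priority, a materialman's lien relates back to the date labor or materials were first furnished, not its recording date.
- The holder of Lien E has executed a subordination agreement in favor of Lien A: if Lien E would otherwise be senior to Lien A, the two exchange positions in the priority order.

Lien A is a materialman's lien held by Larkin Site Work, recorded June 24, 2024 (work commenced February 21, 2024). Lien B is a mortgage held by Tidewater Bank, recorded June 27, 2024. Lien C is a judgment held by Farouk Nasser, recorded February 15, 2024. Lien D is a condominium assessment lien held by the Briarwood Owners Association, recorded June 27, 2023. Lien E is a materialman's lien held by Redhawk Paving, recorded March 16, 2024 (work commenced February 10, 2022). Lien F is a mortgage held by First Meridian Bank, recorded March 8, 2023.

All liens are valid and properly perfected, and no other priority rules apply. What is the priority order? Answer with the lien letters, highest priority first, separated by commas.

First, effective dates: A's effective date is February 21, 2024, when work began; E's effective date is February 10, 2022, when work began.
D is a condominium assessment lien, so it outranks all other liens regardless of date.
Among the remaining liens, by effective date: E (February 10, 2022), F (March 8, 2023), C (February 15, 2024), A (February 21, 2024), B (June 27, 2024).
Because E would otherwise rank above A, the subordination swaps them.

D, A, F, C, E, B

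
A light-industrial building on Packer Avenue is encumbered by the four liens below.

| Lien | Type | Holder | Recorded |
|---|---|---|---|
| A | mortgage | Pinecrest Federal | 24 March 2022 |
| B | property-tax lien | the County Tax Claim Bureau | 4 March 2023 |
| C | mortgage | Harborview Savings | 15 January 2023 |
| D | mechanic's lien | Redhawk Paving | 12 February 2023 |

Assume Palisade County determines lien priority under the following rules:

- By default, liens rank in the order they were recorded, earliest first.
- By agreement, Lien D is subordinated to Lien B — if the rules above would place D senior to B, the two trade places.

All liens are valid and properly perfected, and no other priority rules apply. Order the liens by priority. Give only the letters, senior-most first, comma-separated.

By effective date: A (24 March 2022), C (15 January 2023), D (12 February 2023), B (4 March 2023).
Because D would otherwise rank above B, the subordination swaps them.

A, C, B, D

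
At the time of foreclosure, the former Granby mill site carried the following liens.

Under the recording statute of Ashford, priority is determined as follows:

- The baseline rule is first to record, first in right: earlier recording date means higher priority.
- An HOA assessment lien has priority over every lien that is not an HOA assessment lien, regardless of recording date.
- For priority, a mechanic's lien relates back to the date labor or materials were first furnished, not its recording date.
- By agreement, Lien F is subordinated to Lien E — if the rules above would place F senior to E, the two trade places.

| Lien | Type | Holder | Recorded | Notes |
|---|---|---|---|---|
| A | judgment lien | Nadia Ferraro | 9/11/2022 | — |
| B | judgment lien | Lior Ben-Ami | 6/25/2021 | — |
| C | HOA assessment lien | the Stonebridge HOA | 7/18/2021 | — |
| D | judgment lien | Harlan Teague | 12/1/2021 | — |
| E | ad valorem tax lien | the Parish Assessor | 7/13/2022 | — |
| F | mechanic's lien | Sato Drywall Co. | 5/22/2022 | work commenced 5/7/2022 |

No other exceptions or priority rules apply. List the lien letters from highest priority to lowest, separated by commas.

Adjusting effective dates: F is treated as recorded 5/7/2022, the work-commencement date.
C is an HOA assessment lien, so it outranks all other liens regardless of date.
The other liens, earliest effective date first: B (6/25/2021), D (12/1/2021), F (5/7/2022), E (7/13/2022), A (9/11/2022).
Because F would otherwise rank above E, the subordination swaps them.

C, B, D, E, F, A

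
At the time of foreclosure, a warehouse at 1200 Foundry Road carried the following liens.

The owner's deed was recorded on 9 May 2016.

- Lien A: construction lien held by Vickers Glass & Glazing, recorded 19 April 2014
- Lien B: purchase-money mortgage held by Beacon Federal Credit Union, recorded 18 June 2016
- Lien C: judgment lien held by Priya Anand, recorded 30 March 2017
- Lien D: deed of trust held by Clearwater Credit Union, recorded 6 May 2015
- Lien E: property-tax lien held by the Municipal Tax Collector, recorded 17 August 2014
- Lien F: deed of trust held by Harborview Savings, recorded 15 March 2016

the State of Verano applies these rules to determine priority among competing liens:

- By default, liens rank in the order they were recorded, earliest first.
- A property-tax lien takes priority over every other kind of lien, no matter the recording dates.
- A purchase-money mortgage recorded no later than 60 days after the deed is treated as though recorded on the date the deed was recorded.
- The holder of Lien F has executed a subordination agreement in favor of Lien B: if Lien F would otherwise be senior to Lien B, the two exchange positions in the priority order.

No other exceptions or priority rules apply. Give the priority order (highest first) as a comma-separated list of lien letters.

Adjusting effective dates: B was recorded within the 60-day window, so its effective date is the deed date 9 May 2016.
As a property-tax lien, E is senior to every other lien.
Ordering the rest by effective date: A (19 April 2014), D (6 May 2015), F (15 March 2016), B (9 May 2016), C (30 March 2017).
F would otherwise be senior to B, so under the subordination agreement F and B exchange positions.

E, A, D, B, F, C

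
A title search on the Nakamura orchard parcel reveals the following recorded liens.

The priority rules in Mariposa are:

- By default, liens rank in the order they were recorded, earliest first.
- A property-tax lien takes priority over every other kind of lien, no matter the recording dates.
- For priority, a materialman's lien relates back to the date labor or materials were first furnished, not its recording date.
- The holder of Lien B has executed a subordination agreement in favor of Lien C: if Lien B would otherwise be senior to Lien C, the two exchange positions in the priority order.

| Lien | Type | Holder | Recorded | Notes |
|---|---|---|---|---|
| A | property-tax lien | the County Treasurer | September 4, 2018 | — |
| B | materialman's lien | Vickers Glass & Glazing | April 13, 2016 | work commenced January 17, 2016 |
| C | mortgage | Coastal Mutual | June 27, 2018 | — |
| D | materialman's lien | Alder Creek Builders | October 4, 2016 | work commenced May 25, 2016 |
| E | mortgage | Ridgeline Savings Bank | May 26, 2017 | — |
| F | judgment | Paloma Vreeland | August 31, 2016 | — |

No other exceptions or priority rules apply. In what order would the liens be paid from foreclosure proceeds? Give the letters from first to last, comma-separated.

First, effective dates: B is treated as recorded January 17, 2016, the work-commencement date; D's effective date is May 25, 2016, when work began.
As a property-tax lien, A is senior to every other lien.
Remaining liens by effective date: B (January 17, 2016), D (May 25, 2016), F (August 31, 2016), E (May 26, 2017), C (June 27, 2018).
B is senior to C before the subordination, so the two trade places.

A, C, D, F, E, B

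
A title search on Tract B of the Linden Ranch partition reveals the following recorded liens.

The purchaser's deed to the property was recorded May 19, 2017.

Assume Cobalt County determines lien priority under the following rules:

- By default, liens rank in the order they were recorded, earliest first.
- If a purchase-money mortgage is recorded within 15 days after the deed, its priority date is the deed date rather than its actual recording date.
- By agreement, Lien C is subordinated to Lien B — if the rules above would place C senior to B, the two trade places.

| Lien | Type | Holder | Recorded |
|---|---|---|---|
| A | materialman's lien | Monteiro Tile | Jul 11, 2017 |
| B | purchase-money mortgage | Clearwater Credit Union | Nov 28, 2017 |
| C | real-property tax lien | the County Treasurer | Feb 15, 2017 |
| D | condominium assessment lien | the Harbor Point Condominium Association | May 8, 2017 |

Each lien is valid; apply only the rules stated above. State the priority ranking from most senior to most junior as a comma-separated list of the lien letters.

B, D, A, C

First, effective dates: B was recorded 193 days after the deed, outside the 15-day window, so it keeps its recording date.
By effective date, earliest first: C (Feb 15, 2017), D (May 8, 2017), A (Jul 11, 2017), B (Nov 28, 2017).
C is senior to B before the subordination, so the two trade places.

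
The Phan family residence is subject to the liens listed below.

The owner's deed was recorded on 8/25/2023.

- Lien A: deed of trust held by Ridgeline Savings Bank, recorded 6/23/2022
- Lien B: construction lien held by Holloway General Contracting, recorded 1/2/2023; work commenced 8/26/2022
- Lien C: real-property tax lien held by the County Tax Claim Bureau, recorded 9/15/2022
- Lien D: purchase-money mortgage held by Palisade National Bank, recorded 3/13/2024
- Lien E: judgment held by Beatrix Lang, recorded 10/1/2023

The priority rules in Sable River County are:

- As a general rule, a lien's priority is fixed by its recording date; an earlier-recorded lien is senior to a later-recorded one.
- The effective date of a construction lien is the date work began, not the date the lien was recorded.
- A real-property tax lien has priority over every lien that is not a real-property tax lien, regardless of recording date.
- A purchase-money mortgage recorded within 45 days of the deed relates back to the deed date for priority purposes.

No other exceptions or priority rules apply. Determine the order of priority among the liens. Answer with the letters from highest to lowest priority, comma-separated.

Adjusting effective dates: B relates back to 8/26/2022 (work commenced); D was recorded 201 days after the deed — beyond 45 days — so no relation-back applies.
As a real-property tax lien, C is senior to every other lien.
The other liens, earliest effective date first: A (6/23/2022), B (8/26/2022), E (10/1/2023), D (3/13/2024).

C, A, B, E, D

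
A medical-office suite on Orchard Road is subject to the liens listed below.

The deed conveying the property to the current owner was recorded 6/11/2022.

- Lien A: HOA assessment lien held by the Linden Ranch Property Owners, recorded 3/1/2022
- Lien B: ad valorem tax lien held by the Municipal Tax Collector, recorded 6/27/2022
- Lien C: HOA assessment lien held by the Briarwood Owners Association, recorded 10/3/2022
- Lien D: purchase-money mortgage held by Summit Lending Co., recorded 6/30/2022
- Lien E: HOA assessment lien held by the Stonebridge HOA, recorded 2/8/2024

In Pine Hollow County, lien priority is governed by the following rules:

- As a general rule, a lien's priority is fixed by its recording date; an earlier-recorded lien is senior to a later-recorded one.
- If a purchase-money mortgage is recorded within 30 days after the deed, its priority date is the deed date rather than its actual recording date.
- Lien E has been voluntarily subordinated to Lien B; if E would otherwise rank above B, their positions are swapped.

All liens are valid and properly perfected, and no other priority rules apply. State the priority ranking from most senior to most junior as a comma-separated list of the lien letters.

Adjusting effective dates: D was recorded within the 30-day window, so its effective date is the deed date 6/11/2022.
By effective date: A (3/1/2022), D (6/11/2022), B (6/27/2022), C (10/3/2022), E (2/8/2024).
E already ranks below B; the subordination has no effect.

A, D, B, C, E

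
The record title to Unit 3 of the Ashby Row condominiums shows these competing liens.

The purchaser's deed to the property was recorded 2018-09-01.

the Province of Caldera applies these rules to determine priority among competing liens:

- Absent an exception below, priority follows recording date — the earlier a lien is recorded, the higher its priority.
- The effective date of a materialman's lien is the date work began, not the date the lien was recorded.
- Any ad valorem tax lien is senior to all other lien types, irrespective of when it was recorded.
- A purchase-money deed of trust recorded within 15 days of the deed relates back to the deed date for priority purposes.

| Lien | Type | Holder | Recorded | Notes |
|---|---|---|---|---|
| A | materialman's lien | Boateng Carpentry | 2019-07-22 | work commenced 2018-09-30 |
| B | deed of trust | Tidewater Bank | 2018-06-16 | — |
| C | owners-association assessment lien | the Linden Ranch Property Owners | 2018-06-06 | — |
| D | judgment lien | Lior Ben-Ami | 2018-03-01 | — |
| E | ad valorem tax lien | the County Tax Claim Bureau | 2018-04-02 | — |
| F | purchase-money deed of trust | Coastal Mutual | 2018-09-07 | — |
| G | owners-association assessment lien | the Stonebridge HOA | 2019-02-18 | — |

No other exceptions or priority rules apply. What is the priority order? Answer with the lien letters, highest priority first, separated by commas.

Adjusting effective dates: A's effective date is 2018-09-30, when work began; F's effective date is the deed date, 2018-09-01.
As an ad valorem tax lien, E is senior to every other lien.
Remaining liens by effective date: D (2018-03-01), C (2018-06-06), B (2018-06-16), F (2018-09-01), A (2018-09-30), G (2019-02-18).

E, D, C, B, F, A, G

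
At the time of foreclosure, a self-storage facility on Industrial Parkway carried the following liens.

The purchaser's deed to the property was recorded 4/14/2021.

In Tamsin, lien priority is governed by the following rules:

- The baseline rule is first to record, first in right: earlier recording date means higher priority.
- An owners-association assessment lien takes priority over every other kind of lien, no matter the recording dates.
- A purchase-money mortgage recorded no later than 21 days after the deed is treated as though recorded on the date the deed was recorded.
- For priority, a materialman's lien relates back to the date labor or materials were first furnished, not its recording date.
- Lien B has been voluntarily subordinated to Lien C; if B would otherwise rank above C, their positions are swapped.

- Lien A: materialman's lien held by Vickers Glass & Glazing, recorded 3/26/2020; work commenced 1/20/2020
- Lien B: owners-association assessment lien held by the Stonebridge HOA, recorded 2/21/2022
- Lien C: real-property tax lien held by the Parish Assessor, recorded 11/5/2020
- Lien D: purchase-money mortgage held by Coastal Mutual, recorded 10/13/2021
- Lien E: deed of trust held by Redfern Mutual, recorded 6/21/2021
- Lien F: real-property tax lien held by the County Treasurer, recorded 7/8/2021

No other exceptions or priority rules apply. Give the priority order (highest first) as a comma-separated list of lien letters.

Effective dates: A's effective date is 1/20/2020, when work began; D was recorded 182 days after the deed — beyond 21 days — so no relation-back applies.
B is an owners-association assessment lien, so it outranks all other liens regardless of date.
The other liens, earliest effective date first: A (1/20/2020), C (11/5/2020), E (6/21/2021), F (7/8/2021), D (10/13/2021).
Because B would otherwise rank above C, the subordination swaps them.

C, A, B, E, F, D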